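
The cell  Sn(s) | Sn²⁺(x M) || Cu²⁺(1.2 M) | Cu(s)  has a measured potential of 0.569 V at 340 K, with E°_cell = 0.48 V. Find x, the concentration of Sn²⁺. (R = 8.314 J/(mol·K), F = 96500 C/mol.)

0.0028 M

From the Nernst equation, ln Q = nF(E° − E)/RT = 2×96500×(0.48 − 0.569)/(8.314×340) = -6.077, so Q = 0.00230.
With Q = [Sn²⁺]/[Cu²⁺] and the known concentrations, [Sn²⁺] in the numerator gives [Sn²⁺] = 0.0028 M.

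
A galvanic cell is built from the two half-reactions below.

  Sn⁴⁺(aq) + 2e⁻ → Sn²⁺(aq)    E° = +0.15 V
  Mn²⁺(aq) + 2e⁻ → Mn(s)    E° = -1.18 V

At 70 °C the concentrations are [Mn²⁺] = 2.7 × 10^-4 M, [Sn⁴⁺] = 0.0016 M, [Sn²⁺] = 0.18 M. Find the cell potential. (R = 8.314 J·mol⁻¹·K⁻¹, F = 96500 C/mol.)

1.38 V

The Sn⁴⁺/Sn²⁺ couple has the higher reduction potential and acts as the cathode, so E°_cell = +0.15 − (-1.18) = 1.33 V.
Balancing electrons gives n = 2; the reaction quotient is Q = [Mn²⁺]·[Sn²⁺]/[Sn⁴⁺] = 0.0304.
E = E° − (RT/nF) ln Q = 1.33 − (8.314×343)/(2×96500) × (-3.494) = 1.330 + 0.052 = 1.382 V.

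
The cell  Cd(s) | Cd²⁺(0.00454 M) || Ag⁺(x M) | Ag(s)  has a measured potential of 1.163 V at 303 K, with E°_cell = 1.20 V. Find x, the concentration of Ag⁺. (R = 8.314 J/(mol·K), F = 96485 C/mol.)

From the Nernst equation, ln Q = nF(E° − E)/RT = 2×96485×(1.20 − 1.163)/(8.314×303) = 2.834, so Q = 17.0.
With Q = [Cd²⁺]/[Ag⁺]^2 and the known concentrations, [Ag⁺]^2 in the denominator gives [Ag⁺] = 0.016 M.

0.016 M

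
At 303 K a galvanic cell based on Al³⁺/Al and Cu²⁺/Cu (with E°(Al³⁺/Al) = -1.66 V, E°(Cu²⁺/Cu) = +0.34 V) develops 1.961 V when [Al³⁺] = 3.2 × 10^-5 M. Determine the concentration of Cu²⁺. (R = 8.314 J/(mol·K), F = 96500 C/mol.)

5.1 × 10^-5 M

From the Nernst equation, ln Q = nF(E° − E)/RT = 6×96500×(2.00 − 1.961)/(8.314×303) = 8.964, so Q = 7810.
With Q = [Al³⁺]^2/[Cu²⁺]^3 and the known concentrations, [Cu²⁺]^3 in the denominator gives [Cu²⁺] = 5.1 × 10^-5 M.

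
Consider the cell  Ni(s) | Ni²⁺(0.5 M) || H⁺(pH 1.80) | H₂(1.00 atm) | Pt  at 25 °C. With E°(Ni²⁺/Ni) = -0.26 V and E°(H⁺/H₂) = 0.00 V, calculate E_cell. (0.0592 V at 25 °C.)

The hydrogen couple is the cathode, so E°_cell = 0.26 V; n = 2.
[H⁺] = 10^(−1.80) = 0.016 M, and Q = [Ni²⁺]·P(H₂) / [H⁺]^2 = 1990.
E = E° − (0.0592/2) log Q = 0.26 − (0.0592/2)(3.299) = 0.162 V.

0.16 V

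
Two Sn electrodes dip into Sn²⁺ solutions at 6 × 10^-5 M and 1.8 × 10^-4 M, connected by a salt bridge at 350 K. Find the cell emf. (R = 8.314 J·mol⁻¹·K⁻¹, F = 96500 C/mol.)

Both half-cells are Sn²⁺/Sn, so E°_cell = 0. The concentrated side is the cathode; the cell reaction moves Sn²⁺ from high to low concentration with n = 2.
Q = [Sn²⁺]_dilute/[Sn²⁺]_conc = 6 × 10^-5/1.8 × 10^-4 = 0.333.
E = 0 − (RT/nF) ln Q = −((8.314×350)/(2×96500))(-1.099) = 0.0166 V.

0.017 V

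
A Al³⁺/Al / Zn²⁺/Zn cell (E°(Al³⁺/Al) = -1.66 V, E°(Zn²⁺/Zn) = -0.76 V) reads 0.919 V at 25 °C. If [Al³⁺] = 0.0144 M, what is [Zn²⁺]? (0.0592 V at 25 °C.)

From the Nernst equation, log Q = n(E° − E)/0.0592 = 6(0.90 − 0.919)/0.0592 = -1.926, so Q = 0.0119.
With Q = [Al³⁺]^2/[Zn²⁺]^3 and the known concentrations, [Zn²⁺]^3 in the denominator gives [Zn²⁺] = 0.26 M.

0.26 M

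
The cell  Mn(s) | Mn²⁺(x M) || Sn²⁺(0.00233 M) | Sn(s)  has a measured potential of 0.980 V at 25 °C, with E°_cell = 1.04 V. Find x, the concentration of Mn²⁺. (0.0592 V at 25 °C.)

From the Nernst equation, log Q = n(E° − E)/0.0592 = 2(1.04 − 0.980)/0.0592 = 2.027, so Q = 106.
With Q = [Mn²⁺]/[Sn²⁺] and the known concentrations, [Mn²⁺] in the numerator gives [Mn²⁺] = 0.25 M.

0.25 M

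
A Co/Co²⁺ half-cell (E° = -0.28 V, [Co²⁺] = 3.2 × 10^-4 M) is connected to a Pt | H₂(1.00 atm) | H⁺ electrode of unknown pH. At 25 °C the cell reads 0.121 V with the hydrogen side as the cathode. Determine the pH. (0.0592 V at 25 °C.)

E°_cell = 0.28 V and n = 2.
log Q = n(E° − E)/0.0592 = 2×(0.28 − 0.121)/0.0592 = 5.372.
With Q = [Co²⁺]·P(H₂) / [H⁺]^2, solving for [H⁺] gives log[H⁺] = -4.433, so pH = 4.43.

pH = 4.43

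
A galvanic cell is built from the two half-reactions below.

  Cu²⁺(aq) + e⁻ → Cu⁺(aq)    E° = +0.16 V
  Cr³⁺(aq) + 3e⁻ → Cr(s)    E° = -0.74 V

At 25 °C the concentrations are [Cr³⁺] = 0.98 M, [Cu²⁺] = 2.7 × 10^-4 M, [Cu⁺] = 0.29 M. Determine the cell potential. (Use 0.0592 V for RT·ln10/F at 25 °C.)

0.721 V

The Cu²⁺/Cu⁺ couple has the higher reduction potential and acts as the cathode, so E°_cell = +0.16 − (-0.74) = 0.90 V.
Balancing electrons gives n = 3; the reaction quotient is Q = [Cr³⁺]·[Cu⁺]^3/[Cu²⁺]^3 = 1.21 × 10^9.
At 25 °C, E = E° − (0.0592/n) log Q = 0.90 − (0.0592/3)(9.084) = 0.900 − 0.179 = 0.721 V.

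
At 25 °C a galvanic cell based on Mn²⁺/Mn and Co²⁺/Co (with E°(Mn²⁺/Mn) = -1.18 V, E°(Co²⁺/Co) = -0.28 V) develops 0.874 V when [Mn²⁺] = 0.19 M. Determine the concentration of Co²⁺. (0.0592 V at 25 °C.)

0.025 M

From the Nernst equation, log Q = n(E° − E)/0.0592 = 2(0.90 − 0.874)/0.0592 = 0.878, so Q = 7.56.
With Q = [Mn²⁺]/[Co²⁺] and the known concentrations, [Co²⁺] in the denominator gives [Co²⁺] = 0.025 M.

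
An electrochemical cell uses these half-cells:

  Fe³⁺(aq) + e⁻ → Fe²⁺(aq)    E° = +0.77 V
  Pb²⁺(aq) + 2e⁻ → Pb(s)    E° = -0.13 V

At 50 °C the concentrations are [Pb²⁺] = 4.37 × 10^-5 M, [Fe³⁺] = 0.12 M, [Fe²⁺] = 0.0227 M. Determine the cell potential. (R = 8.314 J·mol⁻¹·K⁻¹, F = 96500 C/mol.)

1.09 V

The Fe³⁺/Fe²⁺ couple has the higher reduction potential and acts as the cathode, so E°_cell = +0.77 − (-0.13) = 0.90 V.
Balancing electrons gives n = 2; the reaction quotient is Q = [Pb²⁺]·[Fe²⁺]^2/[Fe³⁺]^2 = 1.56 × 10^-6.
E = E° − (RT/nF) ln Q = 0.90 − (8.314×323)/(2×96500) × (-13.368) = 0.900 + 0.186 = 1.086 V.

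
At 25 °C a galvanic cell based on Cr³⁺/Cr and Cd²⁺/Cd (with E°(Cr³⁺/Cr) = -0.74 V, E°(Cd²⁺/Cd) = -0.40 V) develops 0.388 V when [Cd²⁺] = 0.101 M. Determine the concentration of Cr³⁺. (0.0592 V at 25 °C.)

From the Nernst equation, log Q = n(E° − E)/0.0592 = 6(0.34 − 0.388)/0.0592 = -4.865, so Q = 1.37 × 10^-5.
With Q = [Cr³⁺]^2/[Cd²⁺]^3 and the known concentrations, [Cr³⁺]^2 in the numerator gives [Cr³⁺] = 1.2 × 10^-4 M.

1.2 × 10^-4 M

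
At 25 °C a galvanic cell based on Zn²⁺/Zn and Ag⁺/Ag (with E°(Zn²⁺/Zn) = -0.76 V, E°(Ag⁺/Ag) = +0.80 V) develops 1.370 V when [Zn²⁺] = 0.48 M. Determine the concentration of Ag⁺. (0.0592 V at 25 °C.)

4.3 × 10^-4 M

From the Nernst equation, log Q = n(E° − E)/0.0592 = 2(1.56 − 1.370)/0.0592 = 6.419, so Q = 2.62 × 10^6.
With Q = [Zn²⁺]/[Ag⁺]^2 and the known concentrations, [Ag⁺]^2 in the denominator gives [Ag⁺] = 4.3 × 10^-4 M.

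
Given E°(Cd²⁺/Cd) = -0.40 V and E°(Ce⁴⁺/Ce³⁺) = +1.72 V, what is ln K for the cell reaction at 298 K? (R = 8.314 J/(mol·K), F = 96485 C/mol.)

E°_cell = +1.72 − (-0.40) = 2.12 V, with n = 2 electrons transferred.
At equilibrium E = 0, so the Nernst equation gives ln K = nFE°/RT = (2)(96485)(2.12)/((8.314)(298)) = 165.12.

ln K = 165.1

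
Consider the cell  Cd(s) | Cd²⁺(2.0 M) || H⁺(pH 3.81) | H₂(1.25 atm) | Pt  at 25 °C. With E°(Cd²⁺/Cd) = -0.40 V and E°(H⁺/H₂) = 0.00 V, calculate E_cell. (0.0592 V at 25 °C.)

The hydrogen couple is the cathode, so E°_cell = 0.40 V; n = 2.
[H⁺] = 10^(−3.81) = 1.5 × 10^-4 M, and Q = [Cd²⁺]·P(H₂) / [H⁺]^2 = 1.04 × 10^8.
E = E° − (0.0592/2) log Q = 0.40 − (0.0592/2)(8.018) = 0.163 V.

0.16 V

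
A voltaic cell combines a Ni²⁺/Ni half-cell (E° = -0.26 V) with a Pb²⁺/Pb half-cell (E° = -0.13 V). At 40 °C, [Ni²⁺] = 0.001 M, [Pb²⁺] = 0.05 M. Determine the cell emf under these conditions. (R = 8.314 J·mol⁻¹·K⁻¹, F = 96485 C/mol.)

0.183 V

The Pb²⁺/Pb couple has the higher reduction potential and acts as the cathode, so E°_cell = -0.13 − (-0.26) = 0.13 V.
Balancing electrons gives n = 2; the reaction quotient is Q = [Ni²⁺]/[Pb²⁺] = 0.0200.
E = E° − (RT/nF) ln Q = 0.13 − (8.314×313)/(2×96485) × (-3.912) = 0.130 + 0.053 = 0.183 V.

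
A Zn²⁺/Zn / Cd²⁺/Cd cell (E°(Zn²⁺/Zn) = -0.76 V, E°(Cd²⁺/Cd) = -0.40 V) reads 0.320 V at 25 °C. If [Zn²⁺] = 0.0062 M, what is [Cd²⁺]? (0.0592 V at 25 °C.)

From the Nernst equation, log Q = n(E° − E)/0.0592 = 2(0.36 − 0.320)/0.0592 = 1.351, so Q = 22.5.
With Q = [Zn²⁺]/[Cd²⁺] and the known concentrations, [Cd²⁺] in the denominator gives [Cd²⁺] = 2.8 × 10^-4 M.

2.8 × 10^-4 M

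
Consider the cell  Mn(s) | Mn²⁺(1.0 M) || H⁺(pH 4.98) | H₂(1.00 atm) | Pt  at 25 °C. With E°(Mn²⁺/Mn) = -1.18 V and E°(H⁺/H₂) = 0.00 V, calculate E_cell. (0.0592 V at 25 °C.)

0.89 V

The hydrogen couple is the cathode, so E°_cell = 1.18 V; n = 2.
[H⁺] = 10^(−4.98) = 1 × 10^-5 M, and Q = [Mn²⁺]·P(H₂) / [H⁺]^2 = 9.12 × 10^9.
E = E° − (0.0592/2) log Q = 1.18 − (0.0592/2)(9.960) = 0.885 V.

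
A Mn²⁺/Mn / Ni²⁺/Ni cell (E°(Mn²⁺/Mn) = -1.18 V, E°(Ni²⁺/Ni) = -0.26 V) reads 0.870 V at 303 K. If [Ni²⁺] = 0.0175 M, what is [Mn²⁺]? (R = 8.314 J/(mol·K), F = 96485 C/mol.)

0.81 M

From the Nernst equation, ln Q = nF(E° − E)/RT = 2×96485×(0.92 − 0.870)/(8.314×303) = 3.830, so Q = 46.1.
With Q = [Mn²⁺]/[Ni²⁺] and the known concentrations, [Mn²⁺] in the numerator gives [Mn²⁺] = 0.81 M.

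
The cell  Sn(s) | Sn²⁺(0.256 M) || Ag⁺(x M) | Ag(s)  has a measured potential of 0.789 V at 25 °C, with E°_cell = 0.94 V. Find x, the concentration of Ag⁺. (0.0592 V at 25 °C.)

0.0014 M

From the Nernst equation, log Q = n(E° − E)/0.0592 = 2(0.94 − 0.789)/0.0592 = 5.101, so Q = 1.26 × 10^5.
With Q = [Sn²⁺]/[Ag⁺]^2 and the known concentrations, [Ag⁺]^2 in the denominator gives [Ag⁺] = 0.0014 M.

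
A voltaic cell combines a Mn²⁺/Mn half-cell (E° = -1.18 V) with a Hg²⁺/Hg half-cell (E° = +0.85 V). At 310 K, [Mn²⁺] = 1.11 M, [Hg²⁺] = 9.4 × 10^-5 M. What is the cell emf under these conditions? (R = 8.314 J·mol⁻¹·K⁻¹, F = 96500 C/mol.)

The Hg²⁺/Hg couple has the higher reduction potential and acts as the cathode, so E°_cell = +0.85 − (-1.18) = 2.03 V.
Balancing electrons gives n = 2; the reaction quotient is Q = [Mn²⁺]/[Hg²⁺] = 1.18 × 10^4.
E = E° − (RT/nF) ln Q = 2.03 − (8.314×310)/(2×96500) × (9.377) = 2.030 − 0.125 = 1.905 V.

1.90 V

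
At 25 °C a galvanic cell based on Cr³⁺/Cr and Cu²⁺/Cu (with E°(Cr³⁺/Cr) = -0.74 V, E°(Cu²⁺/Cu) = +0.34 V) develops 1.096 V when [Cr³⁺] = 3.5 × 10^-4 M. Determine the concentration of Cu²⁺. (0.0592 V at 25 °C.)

0.017 M

From the Nernst equation, log Q = n(E° − E)/0.0592 = 6(1.08 − 1.096)/0.0592 = -1.622, so Q = 0.0239.
With Q = [Cr³⁺]^2/[Cu²⁺]^3 and the known concentrations, [Cu²⁺]^3 in the denominator gives [Cu²⁺] = 0.017 M.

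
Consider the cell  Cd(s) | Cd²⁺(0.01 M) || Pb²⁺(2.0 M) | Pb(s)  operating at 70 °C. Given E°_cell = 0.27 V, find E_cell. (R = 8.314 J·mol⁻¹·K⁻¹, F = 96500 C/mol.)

Balancing electrons gives n = 2; the reaction quotient is Q = [Cd²⁺]/[Pb²⁺] = 0.00500.
E = E° − (RT/nF) ln Q = 0.27 − (8.314×343)/(2×96500) × (-5.298) = 0.270 + 0.078 = 0.348 V.

0.348 V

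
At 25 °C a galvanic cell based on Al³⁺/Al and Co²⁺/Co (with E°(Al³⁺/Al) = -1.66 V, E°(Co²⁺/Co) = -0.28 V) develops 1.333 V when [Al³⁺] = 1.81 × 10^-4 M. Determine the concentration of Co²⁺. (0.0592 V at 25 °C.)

8.3 × 10^-5 M

From the Nernst equation, log Q = n(E° − E)/0.0592 = 6(1.38 − 1.333)/0.0592 = 4.764, so Q = 5.8 × 10^4.
With Q = [Al³⁺]^2/[Co²⁺]^3 and the known concentrations, [Co²⁺]^3 in the denominator gives [Co²⁺] = 8.3 × 10^-5 M.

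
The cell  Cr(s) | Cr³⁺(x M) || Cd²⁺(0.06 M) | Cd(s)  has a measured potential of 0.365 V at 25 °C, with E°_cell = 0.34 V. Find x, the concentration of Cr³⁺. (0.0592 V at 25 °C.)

7.9 × 10^-4 M

From the Nernst equation, log Q = n(E° − E)/0.0592 = 6(0.34 − 0.365)/0.0592 = -2.534, so Q = 0.00293.
With Q = [Cr³⁺]^2/[Cd²⁺]^3 and the known concentrations, [Cr³⁺]^2 in the numerator gives [Cr³⁺] = 7.9 × 10^-4 M.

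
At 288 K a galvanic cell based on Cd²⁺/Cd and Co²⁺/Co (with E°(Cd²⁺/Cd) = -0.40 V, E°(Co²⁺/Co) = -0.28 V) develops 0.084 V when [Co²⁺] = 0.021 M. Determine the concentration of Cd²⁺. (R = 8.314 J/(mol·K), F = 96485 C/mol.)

From the Nernst equation, ln Q = nF(E° − E)/RT = 2×96485×(0.12 − 0.084)/(8.314×288) = 2.901, so Q = 18.2.
With Q = [Cd²⁺]/[Co²⁺] and the known concentrations, [Cd²⁺] in the numerator gives [Cd²⁺] = 0.38 M.

0.38 M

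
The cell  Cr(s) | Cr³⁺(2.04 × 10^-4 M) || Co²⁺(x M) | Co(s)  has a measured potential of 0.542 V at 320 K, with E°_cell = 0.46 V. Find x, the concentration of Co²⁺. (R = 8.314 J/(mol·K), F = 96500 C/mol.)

1.3 M

From the Nernst equation, ln Q = nF(E° − E)/RT = 6×96500×(0.46 − 0.542)/(8.314×320) = -17.846, so Q = 1.78 × 10^-8.
With Q = [Cr³⁺]^2/[Co²⁺]^3 and the known concentrations, [Co²⁺]^3 in the denominator gives [Co²⁺] = 1.3 M.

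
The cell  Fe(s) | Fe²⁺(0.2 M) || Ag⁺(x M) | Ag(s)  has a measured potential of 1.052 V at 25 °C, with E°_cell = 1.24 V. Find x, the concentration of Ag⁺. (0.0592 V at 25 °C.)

From the Nernst equation, log Q = n(E° − E)/0.0592 = 2(1.24 − 1.052)/0.0592 = 6.351, so Q = 2.25 × 10^6.
With Q = [Fe²⁺]/[Ag⁺]^2 and the known concentrations, [Ag⁺]^2 in the denominator gives [Ag⁺] = 3 × 10^-4 M.

3 × 10^-4 M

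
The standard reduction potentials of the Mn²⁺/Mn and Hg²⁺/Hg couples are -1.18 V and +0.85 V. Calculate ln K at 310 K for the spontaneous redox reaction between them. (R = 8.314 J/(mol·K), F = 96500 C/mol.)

ln K = 152.0

E°_cell = +0.85 − (-1.18) = 2.03 V, with n = 2 electrons transferred.
At equilibrium E = 0, so the Nernst equation gives ln K = nFE°/RT = (2)(96500)(2.03)/((8.314)(310)) = 152.01.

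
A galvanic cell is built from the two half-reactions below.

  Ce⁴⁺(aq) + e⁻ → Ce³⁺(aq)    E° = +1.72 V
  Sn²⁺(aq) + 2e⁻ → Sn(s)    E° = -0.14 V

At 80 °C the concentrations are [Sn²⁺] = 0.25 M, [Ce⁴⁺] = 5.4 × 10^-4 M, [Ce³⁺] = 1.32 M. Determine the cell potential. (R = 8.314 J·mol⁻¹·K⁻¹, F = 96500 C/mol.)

1.64 V

The Ce⁴⁺/Ce³⁺ couple has the higher reduction potential and acts as the cathode, so E°_cell = +1.72 − (-0.14) = 1.86 V.
Balancing electrons gives n = 2; the reaction quotient is Q = [Sn²⁺]·[Ce³⁺]^2/[Ce⁴⁺]^2 = 1.49 × 10^6.
E = E° − (RT/nF) ln Q = 1.86 − (8.314×353)/(2×96500) × (14.217) = 1.860 − 0.216 = 1.644 V.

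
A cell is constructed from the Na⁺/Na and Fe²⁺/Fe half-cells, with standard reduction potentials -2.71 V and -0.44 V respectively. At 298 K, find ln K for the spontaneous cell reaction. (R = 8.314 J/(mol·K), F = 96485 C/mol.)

ln K = 176.8

E°_cell = -0.44 − (-2.71) = 2.27 V, with n = 2 electrons transferred.
At equilibrium E = 0, so the Nernst equation gives ln K = nFE°/RT = (2)(96485)(2.27)/((8.314)(298)) = 176.80.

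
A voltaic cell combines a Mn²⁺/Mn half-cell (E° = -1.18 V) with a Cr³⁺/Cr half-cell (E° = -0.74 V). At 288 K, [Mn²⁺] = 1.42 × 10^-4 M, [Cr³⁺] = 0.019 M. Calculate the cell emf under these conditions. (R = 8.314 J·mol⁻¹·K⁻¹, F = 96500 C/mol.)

The Cr³⁺/Cr couple has the higher reduction potential and acts as the cathode, so E°_cell = -0.74 − (-1.18) = 0.44 V.
Balancing electrons gives n = 6; the reaction quotient is Q = [Mn²⁺]^3/[Cr³⁺]^2 = 7.93 × 10^-9.
E = E° − (RT/nF) ln Q = 0.44 − (8.314×288)/(6×96500) × (-18.652) = 0.440 + 0.077 = 0.517 V.

0.517 V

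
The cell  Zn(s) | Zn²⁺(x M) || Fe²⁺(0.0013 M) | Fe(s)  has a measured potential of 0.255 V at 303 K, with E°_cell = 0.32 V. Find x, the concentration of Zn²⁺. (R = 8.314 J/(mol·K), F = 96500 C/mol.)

0.19 M

From the Nernst equation, ln Q = nF(E° − E)/RT = 2×96500×(0.32 − 0.255)/(8.314×303) = 4.980, so Q = 145.
With Q = [Zn²⁺]/[Fe²⁺] and the known concentrations, [Zn²⁺] in the numerator gives [Zn²⁺] = 0.19 M.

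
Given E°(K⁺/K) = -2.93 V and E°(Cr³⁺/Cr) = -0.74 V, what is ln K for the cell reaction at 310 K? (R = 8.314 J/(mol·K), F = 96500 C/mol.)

ln K = 246.0

E°_cell = -0.74 − (-2.93) = 2.19 V, with n = 3 electrons transferred.
At equilibrium E = 0, so the Nernst equation gives ln K = nFE°/RT = (3)(96500)(2.19)/((8.314)(310)) = 245.99.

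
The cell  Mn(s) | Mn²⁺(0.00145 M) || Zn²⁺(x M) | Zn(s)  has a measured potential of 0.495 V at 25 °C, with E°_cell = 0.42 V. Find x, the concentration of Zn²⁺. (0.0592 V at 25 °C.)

0.5 M

From the Nernst equation, log Q = n(E° − E)/0.0592 = 2(0.42 − 0.495)/0.0592 = -2.534, so Q = 0.00293.
With Q = [Mn²⁺]/[Zn²⁺] and the known concentrations, [Zn²⁺] in the denominator gives [Zn²⁺] = 0.5 M.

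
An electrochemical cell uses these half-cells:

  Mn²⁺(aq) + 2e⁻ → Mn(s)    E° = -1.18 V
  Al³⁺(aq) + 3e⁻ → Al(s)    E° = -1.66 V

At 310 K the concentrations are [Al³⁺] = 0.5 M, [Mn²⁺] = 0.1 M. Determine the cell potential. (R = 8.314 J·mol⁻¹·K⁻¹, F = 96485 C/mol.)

The Mn²⁺/Mn couple has the higher reduction potential and acts as the cathode, so E°_cell = -1.18 − (-1.66) = 0.48 V.
Balancing electrons gives n = 6; the reaction quotient is Q = [Al³⁺]^2/[Mn²⁺]^3 = 250.
E = E° − (RT/nF) ln Q = 0.48 − (8.314×310)/(6×96485) × (5.521) = 0.480 − 0.025 = 0.455 V.

0.455 V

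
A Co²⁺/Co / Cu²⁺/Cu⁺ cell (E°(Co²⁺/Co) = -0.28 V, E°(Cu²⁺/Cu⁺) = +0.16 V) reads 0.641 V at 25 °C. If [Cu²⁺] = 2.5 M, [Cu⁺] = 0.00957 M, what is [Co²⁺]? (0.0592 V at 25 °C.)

From the Nernst equation, log Q = n(E° − E)/0.0592 = 2(0.44 − 0.641)/0.0592 = -6.791, so Q = 1.62 × 10^-7.
With Q = [Co²⁺]·[Cu⁺]^2/[Cu²⁺]^2 and the known concentrations, [Co²⁺] in the numerator gives [Co²⁺] = 0.011 M.

0.011 M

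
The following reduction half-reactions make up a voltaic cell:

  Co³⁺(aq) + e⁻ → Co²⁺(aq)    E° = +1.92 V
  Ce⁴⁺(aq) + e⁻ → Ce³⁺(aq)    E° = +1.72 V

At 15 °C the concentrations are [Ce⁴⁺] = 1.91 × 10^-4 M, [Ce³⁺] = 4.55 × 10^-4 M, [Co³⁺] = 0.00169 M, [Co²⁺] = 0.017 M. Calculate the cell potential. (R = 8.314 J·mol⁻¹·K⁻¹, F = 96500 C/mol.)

0.164 V

The Co³⁺/Co²⁺ couple has the higher reduction potential and acts as the cathode, so E°_cell = +1.92 − (+1.72) = 0.20 V.
Balancing electrons gives n = 1; the reaction quotient is Q = [Ce⁴⁺]·[Co²⁺]/([Ce³⁺]·[Co³⁺]) = 4.22.
E = E° − (RT/nF) ln Q = 0.20 − (8.314×288)/(1×96500) × (1.440) = 0.200 − 0.036 = 0.164 V.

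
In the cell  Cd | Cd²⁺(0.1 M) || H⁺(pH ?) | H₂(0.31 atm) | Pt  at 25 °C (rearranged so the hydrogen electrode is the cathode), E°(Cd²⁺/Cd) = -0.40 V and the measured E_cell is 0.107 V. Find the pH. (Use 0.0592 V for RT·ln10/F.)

pH = 5.70

E°_cell = 0.40 V and n = 2.
log Q = n(E° − E)/0.0592 = 2×(0.40 − 0.107)/0.0592 = 9.899.
With Q = [Cd²⁺]·P(H₂) / [H⁺]^2, solving for [H⁺] gives log[H⁺] = -5.704, so pH = 5.70.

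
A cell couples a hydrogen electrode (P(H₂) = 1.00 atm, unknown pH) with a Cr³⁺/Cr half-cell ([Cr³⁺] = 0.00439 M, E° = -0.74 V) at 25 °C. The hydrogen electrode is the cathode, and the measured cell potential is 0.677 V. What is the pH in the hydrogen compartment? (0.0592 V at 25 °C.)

E°_cell = 0.74 V and n = 6.
log Q = n(E° − E)/0.0592 = 6×(0.74 − 0.677)/0.0592 = 6.385.
With Q = [Cr³⁺]^2·P(H₂)^3 / [H⁺]^6, solving for [H⁺] gives log[H⁺] = -1.850, so pH = 1.85.

pH = 1.85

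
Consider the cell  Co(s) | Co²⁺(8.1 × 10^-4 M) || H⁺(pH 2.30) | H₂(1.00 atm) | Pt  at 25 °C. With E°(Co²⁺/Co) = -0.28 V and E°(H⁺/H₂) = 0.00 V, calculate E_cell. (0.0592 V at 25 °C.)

0.24 V

The hydrogen couple is the cathode, so E°_cell = 0.28 V; n = 2.
[H⁺] = 10^(−2.30) = 0.0050 M, and Q = [Co²⁺]·P(H₂) / [H⁺]^2 = 32.2.
E = E° − (0.0592/2) log Q = 0.28 − (0.0592/2)(1.508) = 0.235 V.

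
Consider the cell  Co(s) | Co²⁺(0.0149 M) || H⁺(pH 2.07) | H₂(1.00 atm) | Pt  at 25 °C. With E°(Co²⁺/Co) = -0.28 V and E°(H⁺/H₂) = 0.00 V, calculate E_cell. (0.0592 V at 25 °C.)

0.21 V

The hydrogen couple is the cathode, so E°_cell = 0.28 V; n = 2.
[H⁺] = 10^(−2.07) = 0.0085 M, and Q = [Co²⁺]·P(H₂) / [H⁺]^2 = 206.
E = E° − (0.0592/2) log Q = 0.28 − (0.0592/2)(2.313) = 0.212 V.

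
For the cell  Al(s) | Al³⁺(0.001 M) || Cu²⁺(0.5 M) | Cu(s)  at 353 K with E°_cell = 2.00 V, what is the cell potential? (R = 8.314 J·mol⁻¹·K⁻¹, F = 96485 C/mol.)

Balancing electrons gives n = 6; the reaction quotient is Q = [Al³⁺]^2/[Cu²⁺]^3 = 8 × 10^-6.
E = E° − (RT/nF) ln Q = 2.00 − (8.314×353)/(6×96485) × (-11.736) = 2.000 + 0.059 = 2.059 V.

2.06 V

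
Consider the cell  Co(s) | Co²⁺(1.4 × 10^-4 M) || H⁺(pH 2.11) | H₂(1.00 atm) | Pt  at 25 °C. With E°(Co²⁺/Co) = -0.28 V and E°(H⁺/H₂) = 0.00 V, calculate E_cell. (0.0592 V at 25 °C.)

0.27 V

The hydrogen couple is the cathode, so E°_cell = 0.28 V; n = 2.
[H⁺] = 10^(−2.11) = 0.0078 M, and Q = [Co²⁺]·P(H₂) / [H⁺]^2 = 2.32.
E = E° − (0.0592/2) log Q = 0.28 − (0.0592/2)(0.366) = 0.269 V.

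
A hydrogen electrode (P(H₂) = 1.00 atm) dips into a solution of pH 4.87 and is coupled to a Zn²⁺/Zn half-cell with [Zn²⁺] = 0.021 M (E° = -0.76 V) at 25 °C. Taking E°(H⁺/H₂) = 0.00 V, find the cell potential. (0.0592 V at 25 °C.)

0.52 V

The hydrogen couple is the cathode, so E°_cell = 0.76 V; n = 2.
[H⁺] = 10^(−4.87) = 1.3 × 10^-5 M, and Q = [Zn²⁺]·P(H₂) / [H⁺]^2 = 1.15 × 10^8.
E = E° − (0.0592/2) log Q = 0.76 − (0.0592/2)(8.062) = 0.521 V.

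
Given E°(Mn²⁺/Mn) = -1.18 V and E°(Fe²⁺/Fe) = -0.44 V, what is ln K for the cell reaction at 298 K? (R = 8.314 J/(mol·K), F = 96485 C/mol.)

E°_cell = -0.44 − (-1.18) = 0.74 V, with n = 2 electrons transferred.
At equilibrium E = 0, so the Nernst equation gives ln K = nFE°/RT = (2)(96485)(0.74)/((8.314)(298)) = 57.64.

ln K = 57.6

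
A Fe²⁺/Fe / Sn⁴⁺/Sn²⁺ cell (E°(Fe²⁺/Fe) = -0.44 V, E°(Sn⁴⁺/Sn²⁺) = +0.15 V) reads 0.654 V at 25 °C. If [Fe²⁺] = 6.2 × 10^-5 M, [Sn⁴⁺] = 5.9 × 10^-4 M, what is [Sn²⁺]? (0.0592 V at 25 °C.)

0.066 M

From the Nernst equation, log Q = n(E° − E)/0.0592 = 2(0.59 − 0.654)/0.0592 = -2.162, so Q = 0.00688.
With Q = [Fe²⁺]·[Sn²⁺]/[Sn⁴⁺] and the known concentrations, [Sn²⁺] in the numerator gives [Sn²⁺] = 0.066 M.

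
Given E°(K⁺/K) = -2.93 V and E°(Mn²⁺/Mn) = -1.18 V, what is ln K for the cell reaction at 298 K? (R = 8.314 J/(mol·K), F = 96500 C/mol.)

E°_cell = -1.18 − (-2.93) = 1.75 V, with n = 2 electrons transferred.
At equilibrium E = 0, so the Nernst equation gives ln K = nFE°/RT = (2)(96500)(1.75)/((8.314)(298)) = 136.32.

ln K = 136.3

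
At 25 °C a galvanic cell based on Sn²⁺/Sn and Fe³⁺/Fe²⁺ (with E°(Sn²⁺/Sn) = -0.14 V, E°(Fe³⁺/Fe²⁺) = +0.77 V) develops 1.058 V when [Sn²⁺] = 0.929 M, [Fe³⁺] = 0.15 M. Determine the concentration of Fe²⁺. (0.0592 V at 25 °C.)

From the Nernst equation, log Q = n(E° − E)/0.0592 = 2(0.91 − 1.058)/0.0592 = -5.000, so Q = 1 × 10^-5.
With Q = [Sn²⁺]·[Fe²⁺]^2/[Fe³⁺]^2 and the known concentrations, [Fe²⁺]^2 in the numerator gives [Fe²⁺] = 4.9 × 10^-4 M.

4.9 × 10^-4 M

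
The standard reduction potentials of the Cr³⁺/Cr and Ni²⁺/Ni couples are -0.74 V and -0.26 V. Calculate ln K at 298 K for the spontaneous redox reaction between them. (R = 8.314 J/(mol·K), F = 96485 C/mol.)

E°_cell = -0.26 − (-0.74) = 0.48 V, with n = 6 electrons transferred.
At equilibrium E = 0, so the Nernst equation gives ln K = nFE°/RT = (6)(96485)(0.48)/((8.314)(298)) = 112.16.

ln K = 112.2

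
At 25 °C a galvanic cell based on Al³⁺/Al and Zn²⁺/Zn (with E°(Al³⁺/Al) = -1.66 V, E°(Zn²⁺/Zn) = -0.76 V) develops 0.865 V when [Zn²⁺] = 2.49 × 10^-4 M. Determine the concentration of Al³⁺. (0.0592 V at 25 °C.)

2.3 × 10^-4 M

From the Nernst equation, log Q = n(E° − E)/0.0592 = 6(0.90 − 0.865)/0.0592 = 3.547, so Q = 3530.
With Q = [Al³⁺]^2/[Zn²⁺]^3 and the known concentrations, [Al³⁺]^2 in the numerator gives [Al³⁺] = 2.3 × 10^-4 M.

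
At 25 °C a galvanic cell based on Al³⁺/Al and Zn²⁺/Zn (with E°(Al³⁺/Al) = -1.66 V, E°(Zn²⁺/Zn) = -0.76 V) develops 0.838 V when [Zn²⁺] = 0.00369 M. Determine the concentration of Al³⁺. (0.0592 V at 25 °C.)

0.31 M

From the Nernst equation, log Q = n(E° − E)/0.0592 = 6(0.90 − 0.838)/0.0592 = 6.284, so Q = 1.92 × 10^6.
With Q = [Al³⁺]^2/[Zn²⁺]^3 and the known concentrations, [Al³⁺]^2 in the numerator gives [Al³⁺] = 0.31 M.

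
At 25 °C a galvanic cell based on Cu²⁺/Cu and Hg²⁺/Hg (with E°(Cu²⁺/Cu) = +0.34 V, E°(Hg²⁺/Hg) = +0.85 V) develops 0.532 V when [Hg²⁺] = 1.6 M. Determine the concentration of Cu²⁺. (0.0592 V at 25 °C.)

From the Nernst equation, log Q = n(E° − E)/0.0592 = 2(0.51 − 0.532)/0.0592 = -0.743, so Q = 0.181.
With Q = [Cu²⁺]/[Hg²⁺] and the known concentrations, [Cu²⁺] in the numerator gives [Cu²⁺] = 0.29 M.

0.29 M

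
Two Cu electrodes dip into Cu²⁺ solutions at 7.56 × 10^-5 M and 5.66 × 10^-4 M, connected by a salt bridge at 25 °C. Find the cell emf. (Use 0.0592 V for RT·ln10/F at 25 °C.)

Both half-cells are Cu²⁺/Cu, so E°_cell = 0. The concentrated side is the cathode; the cell reaction moves Cu²⁺ from high to low concentration with n = 2.
Q = [Cu²⁺]_dilute/[Cu²⁺]_conc = 7.56 × 10^-5/5.66 × 10^-4 = 0.134.
E = 0 − (0.0592/2) log Q = −(0.0592/2)(-0.874) = 0.0259 V.

0.026 V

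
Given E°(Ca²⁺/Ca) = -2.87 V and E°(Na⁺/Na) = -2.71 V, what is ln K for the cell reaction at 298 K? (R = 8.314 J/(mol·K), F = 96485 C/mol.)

E°_cell = -2.71 − (-2.87) = 0.16 V, with n = 2 electrons transferred.
At equilibrium E = 0, so the Nernst equation gives ln K = nFE°/RT = (2)(96485)(0.16)/((8.314)(298)) = 12.46.

ln K = 12.5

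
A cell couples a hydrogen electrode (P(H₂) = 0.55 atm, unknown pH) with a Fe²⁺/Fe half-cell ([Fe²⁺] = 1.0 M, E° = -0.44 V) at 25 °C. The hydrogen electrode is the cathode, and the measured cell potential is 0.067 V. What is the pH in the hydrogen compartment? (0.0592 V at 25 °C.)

pH = 6.43

E°_cell = 0.44 V and n = 2.
log Q = n(E° − E)/0.0592 = 2×(0.44 − 0.067)/0.0592 = 12.601.
With Q = [Fe²⁺]·P(H₂) / [H⁺]^2, solving for [H⁺] gives log[H⁺] = -6.430, so pH = 6.43.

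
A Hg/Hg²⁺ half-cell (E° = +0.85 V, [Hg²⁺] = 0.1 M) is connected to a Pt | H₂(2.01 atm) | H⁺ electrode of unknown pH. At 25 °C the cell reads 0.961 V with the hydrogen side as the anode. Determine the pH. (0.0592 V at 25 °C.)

pH = 2.22

E°_cell = 0.85 V and n = 2.
log Q = n(E° − E)/0.0592 = 2×(0.85 − 0.961)/0.0592 = -3.750.
With Q = [H⁺]^2 / ([Hg²⁺]·P(H₂)), solving for [H⁺] gives log[H⁺] = -2.223, so pH = 2.22.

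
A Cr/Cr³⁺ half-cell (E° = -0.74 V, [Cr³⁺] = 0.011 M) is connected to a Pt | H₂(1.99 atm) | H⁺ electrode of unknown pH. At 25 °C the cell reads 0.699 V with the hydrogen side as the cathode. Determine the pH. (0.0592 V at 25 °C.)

E°_cell = 0.74 V and n = 6.
log Q = n(E° − E)/0.0592 = 6×(0.74 − 0.699)/0.0592 = 4.155.
With Q = [Cr³⁺]^2·P(H₂)^3 / [H⁺]^6, solving for [H⁺] gives log[H⁺] = -1.196, so pH = 1.20.

pH = 1.20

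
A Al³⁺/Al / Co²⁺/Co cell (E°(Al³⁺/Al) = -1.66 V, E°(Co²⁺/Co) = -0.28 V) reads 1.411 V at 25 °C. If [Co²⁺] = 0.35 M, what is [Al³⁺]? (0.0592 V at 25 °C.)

From the Nernst equation, log Q = n(E° − E)/0.0592 = 6(1.38 − 1.411)/0.0592 = -3.142, so Q = 7.21 × 10^-4.
With Q = [Al³⁺]^2/[Co²⁺]^3 and the known concentrations, [Al³⁺]^2 in the numerator gives [Al³⁺] = 0.0056 M.

0.0056 M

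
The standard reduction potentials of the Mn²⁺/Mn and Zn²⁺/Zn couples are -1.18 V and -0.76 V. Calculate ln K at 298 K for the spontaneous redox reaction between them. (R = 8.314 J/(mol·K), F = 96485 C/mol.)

E°_cell = -0.76 − (-1.18) = 0.42 V, with n = 2 electrons transferred.
At equilibrium E = 0, so the Nernst equation gives ln K = nFE°/RT = (2)(96485)(0.42)/((8.314)(298)) = 32.71.

ln K = 32.7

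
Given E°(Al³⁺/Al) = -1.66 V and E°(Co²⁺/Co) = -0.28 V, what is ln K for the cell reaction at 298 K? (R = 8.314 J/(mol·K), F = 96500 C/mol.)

ln K = 322.5

E°_cell = -0.28 − (-1.66) = 1.38 V, with n = 6 electrons transferred.
At equilibrium E = 0, so the Nernst equation gives ln K = nFE°/RT = (6)(96500)(1.38)/((8.314)(298)) = 322.50.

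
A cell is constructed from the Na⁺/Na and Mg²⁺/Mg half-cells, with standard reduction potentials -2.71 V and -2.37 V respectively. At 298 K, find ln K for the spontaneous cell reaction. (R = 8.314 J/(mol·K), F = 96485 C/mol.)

E°_cell = -2.37 − (-2.71) = 0.34 V, with n = 2 electrons transferred.
At equilibrium E = 0, so the Nernst equation gives ln K = nFE°/RT = (2)(96485)(0.34)/((8.314)(298)) = 26.48.

ln K = 26.5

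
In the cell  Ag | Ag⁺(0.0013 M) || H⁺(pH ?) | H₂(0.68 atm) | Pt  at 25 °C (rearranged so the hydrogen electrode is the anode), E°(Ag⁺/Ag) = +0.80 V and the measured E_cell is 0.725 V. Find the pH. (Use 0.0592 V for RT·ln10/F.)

E°_cell = 0.80 V and n = 2.
log Q = n(E° − E)/0.0592 = 2×(0.80 − 0.725)/0.0592 = 2.534.
With Q = [H⁺]^2 / ([Ag⁺]^2·P(H₂)), solving for [H⁺] gives log[H⁺] = -1.703, so pH = 1.70.

pH = 1.70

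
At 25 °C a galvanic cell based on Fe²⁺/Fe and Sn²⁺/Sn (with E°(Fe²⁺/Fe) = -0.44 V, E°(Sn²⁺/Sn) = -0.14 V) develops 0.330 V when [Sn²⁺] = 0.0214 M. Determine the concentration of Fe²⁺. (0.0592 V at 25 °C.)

From the Nernst equation, log Q = n(E° − E)/0.0592 = 2(0.30 − 0.330)/0.0592 = -1.014, so Q = 0.0969.
With Q = [Fe²⁺]/[Sn²⁺] and the known concentrations, [Fe²⁺] in the numerator gives [Fe²⁺] = 0.0021 M.

0.0021 M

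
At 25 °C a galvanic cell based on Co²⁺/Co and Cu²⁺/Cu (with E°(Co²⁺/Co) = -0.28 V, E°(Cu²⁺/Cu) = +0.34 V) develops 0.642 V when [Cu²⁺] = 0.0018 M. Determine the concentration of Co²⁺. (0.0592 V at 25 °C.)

From the Nernst equation, log Q = n(E° − E)/0.0592 = 2(0.62 − 0.642)/0.0592 = -0.743, so Q = 0.181.
With Q = [Co²⁺]/[Cu²⁺] and the known concentrations, [Co²⁺] in the numerator gives [Co²⁺] = 3.3 × 10^-4 M.

3.3 × 10^-4 M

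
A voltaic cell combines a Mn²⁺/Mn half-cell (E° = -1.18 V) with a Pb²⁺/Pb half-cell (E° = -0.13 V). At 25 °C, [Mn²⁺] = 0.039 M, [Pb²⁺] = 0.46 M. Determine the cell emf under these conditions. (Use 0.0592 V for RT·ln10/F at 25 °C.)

The Pb²⁺/Pb couple has the higher reduction potential and acts as the cathode, so E°_cell = -0.13 − (-1.18) = 1.05 V.
Balancing electrons gives n = 2; the reaction quotient is Q = [Mn²⁺]/[Pb²⁺] = 0.0848.
At 25 °C, E = E° − (0.0592/n) log Q = 1.05 − (0.0592/2)(-1.072) = 1.050 + 0.032 = 1.082 V.

1.08 V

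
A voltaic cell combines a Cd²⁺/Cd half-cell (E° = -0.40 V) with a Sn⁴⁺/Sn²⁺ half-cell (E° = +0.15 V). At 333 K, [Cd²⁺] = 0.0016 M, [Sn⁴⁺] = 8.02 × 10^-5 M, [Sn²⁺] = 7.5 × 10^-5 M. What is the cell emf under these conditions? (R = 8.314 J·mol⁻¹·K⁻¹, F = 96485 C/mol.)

0.643 V

The Sn⁴⁺/Sn²⁺ couple has the higher reduction potential and acts as the cathode, so E°_cell = +0.15 − (-0.40) = 0.55 V.
Balancing electrons gives n = 2; the reaction quotient is Q = [Cd²⁺]·[Sn²⁺]/[Sn⁴⁺] = 0.00150.
E = E° − (RT/nF) ln Q = 0.55 − (8.314×333)/(2×96485) × (-6.505) = 0.550 + 0.093 = 0.643 V.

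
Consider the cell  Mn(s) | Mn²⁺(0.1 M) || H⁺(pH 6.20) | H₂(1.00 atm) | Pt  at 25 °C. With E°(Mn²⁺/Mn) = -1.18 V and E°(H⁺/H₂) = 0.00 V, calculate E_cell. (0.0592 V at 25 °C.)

The hydrogen couple is the cathode, so E°_cell = 1.18 V; n = 2.
[H⁺] = 10^(−6.20) = 6.3 × 10^-7 M, and Q = [Mn²⁺]·P(H₂) / [H⁺]^2 = 2.51 × 10^11.
E = E° − (0.0592/2) log Q = 1.18 − (0.0592/2)(11.400) = 0.843 V.

0.84 V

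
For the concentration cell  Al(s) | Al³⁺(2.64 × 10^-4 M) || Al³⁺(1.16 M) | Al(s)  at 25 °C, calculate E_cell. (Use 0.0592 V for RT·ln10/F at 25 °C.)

Both half-cells are Al³⁺/Al, so E°_cell = 0. The concentrated side is the cathode; the cell reaction moves Al³⁺ from high to low concentration with n = 3.
Q = [Al³⁺]_dilute/[Al³⁺]_conc = 2.64 × 10^-4/1.16 = 2.28 × 10^-4.
E = 0 − (0.0592/3) log Q = −(0.0592/3)(-3.643) = 0.0719 V.

0.072 V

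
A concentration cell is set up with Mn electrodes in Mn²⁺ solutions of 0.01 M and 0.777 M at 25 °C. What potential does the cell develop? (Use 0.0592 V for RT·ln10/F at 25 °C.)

0.056 V

Both half-cells are Mn²⁺/Mn, so E°_cell = 0. The concentrated side is the cathode; the cell reaction moves Mn²⁺ from high to low concentration with n = 2.
Q = [Mn²⁺]_dilute/[Mn²⁺]_conc = 0.01/0.777 = 0.0129.
E = 0 − (0.0592/2) log Q = −(0.0592/2)(-1.890) = 0.0559 V.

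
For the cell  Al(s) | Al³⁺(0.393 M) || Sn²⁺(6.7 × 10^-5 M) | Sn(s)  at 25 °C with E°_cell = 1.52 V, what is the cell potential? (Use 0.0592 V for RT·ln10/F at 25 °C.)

1.40 V

Balancing electrons gives n = 6; the reaction quotient is Q = [Al³⁺]^2/[Sn²⁺]^3 = 5.14 × 10^11.
At 25 °C, E = E° − (0.0592/n) log Q = 1.52 − (0.0592/6)(11.711) = 1.520 − 0.116 = 1.404 V.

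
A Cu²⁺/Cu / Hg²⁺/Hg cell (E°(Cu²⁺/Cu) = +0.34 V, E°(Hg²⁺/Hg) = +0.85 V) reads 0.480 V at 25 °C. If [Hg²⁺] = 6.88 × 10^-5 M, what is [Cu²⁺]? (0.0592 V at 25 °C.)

From the Nernst equation, log Q = n(E° − E)/0.0592 = 2(0.51 − 0.480)/0.0592 = 1.014, so Q = 10.3.
With Q = [Cu²⁺]/[Hg²⁺] and the known concentrations, [Cu²⁺] in the numerator gives [Cu²⁺] = 7.1 × 10^-4 M.

7.1 × 10^-4 M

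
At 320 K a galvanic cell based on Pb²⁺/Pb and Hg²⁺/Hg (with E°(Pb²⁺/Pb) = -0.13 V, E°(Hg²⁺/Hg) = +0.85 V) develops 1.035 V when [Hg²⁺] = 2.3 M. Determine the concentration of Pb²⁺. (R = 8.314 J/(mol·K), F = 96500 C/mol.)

0.043 M

From the Nernst equation, ln Q = nF(E° − E)/RT = 2×96500×(0.98 − 1.035)/(8.314×320) = -3.990, so Q = 0.0185.
With Q = [Pb²⁺]/[Hg²⁺] and the known concentrations, [Pb²⁺] in the numerator gives [Pb²⁺] = 0.043 M.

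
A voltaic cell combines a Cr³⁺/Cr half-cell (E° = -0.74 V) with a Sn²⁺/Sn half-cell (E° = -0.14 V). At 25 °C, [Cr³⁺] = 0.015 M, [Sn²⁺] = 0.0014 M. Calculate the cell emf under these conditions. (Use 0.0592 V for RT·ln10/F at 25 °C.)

The Sn²⁺/Sn couple has the higher reduction potential and acts as the cathode, so E°_cell = -0.14 − (-0.74) = 0.60 V.
Balancing electrons gives n = 6; the reaction quotient is Q = [Cr³⁺]^2/[Sn²⁺]^3 = 8.2 × 10^4.
At 25 °C, E = E° − (0.0592/n) log Q = 0.60 − (0.0592/6)(4.914) = 0.600 − 0.048 = 0.552 V.

0.552 V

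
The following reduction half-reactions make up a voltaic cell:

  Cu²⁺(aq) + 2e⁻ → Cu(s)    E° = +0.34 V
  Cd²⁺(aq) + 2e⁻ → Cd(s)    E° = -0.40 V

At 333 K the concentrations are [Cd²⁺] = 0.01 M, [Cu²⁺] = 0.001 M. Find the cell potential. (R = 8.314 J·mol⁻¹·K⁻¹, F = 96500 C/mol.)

The Cu²⁺/Cu couple has the higher reduction potential and acts as the cathode, so E°_cell = +0.34 − (-0.40) = 0.74 V.
Balancing electrons gives n = 2; the reaction quotient is Q = [Cd²⁺]/[Cu²⁺] = 10.0.
E = E° − (RT/nF) ln Q = 0.74 − (8.314×333)/(2×96500) × (2.303) = 0.740 − 0.033 = 0.707 V.

0.707 V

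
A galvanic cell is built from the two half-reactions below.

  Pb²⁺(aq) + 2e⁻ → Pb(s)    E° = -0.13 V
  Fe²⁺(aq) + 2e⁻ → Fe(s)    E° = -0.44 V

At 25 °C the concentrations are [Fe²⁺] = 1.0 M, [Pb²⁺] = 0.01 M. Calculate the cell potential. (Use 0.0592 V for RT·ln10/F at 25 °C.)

0.251 V

The Pb²⁺/Pb couple has the higher reduction potential and acts as the cathode, so E°_cell = -0.13 − (-0.44) = 0.31 V.
Balancing electrons gives n = 2; the reaction quotient is Q = [Fe²⁺]/[Pb²⁺] = 100.
At 25 °C, E = E° − (0.0592/n) log Q = 0.31 − (0.0592/2)(2.000) = 0.310 − 0.059 = 0.251 V.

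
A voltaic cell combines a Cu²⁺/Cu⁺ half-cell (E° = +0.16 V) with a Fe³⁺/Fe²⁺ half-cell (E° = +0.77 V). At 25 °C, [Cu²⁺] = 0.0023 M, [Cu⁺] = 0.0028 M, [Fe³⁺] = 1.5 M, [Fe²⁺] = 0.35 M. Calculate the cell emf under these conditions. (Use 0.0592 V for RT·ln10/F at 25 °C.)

The Fe³⁺/Fe²⁺ couple has the higher reduction potential and acts as the cathode, so E°_cell = +0.77 − (+0.16) = 0.61 V.
Balancing electrons gives n = 1; the reaction quotient is Q = [Cu²⁺]·[Fe²⁺]/([Cu⁺]·[Fe³⁺]) = 0.192.
At 25 °C, E = E° − (0.0592/n) log Q = 0.61 − (0.0592/1)(-0.717) = 0.610 + 0.042 = 0.652 V.

0.652 V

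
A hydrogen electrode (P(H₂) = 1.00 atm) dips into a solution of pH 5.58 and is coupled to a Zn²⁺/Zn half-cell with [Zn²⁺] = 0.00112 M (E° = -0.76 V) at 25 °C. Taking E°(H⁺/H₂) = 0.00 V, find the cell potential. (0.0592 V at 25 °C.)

The hydrogen couple is the cathode, so E°_cell = 0.76 V; n = 2.
[H⁺] = 10^(−5.58) = 2.6 × 10^-6 M, and Q = [Zn²⁺]·P(H₂) / [H⁺]^2 = 1.62 × 10^8.
E = E° − (0.0592/2) log Q = 0.76 − (0.0592/2)(8.209) = 0.517 V.

0.52 V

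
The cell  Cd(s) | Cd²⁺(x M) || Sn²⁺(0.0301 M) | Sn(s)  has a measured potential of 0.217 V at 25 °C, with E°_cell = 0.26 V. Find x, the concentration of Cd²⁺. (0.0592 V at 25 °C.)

0.85 M

From the Nernst equation, log Q = n(E° − E)/0.0592 = 2(0.26 − 0.217)/0.0592 = 1.453, so Q = 28.4.
With Q = [Cd²⁺]/[Sn²⁺] and the known concentrations, [Cd²⁺] in the numerator gives [Cd²⁺] = 0.85 M.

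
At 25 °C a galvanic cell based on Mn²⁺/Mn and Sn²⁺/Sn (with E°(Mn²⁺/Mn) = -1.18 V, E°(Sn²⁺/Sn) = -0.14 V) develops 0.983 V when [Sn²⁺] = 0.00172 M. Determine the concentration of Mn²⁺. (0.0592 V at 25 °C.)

From the Nernst equation, log Q = n(E° − E)/0.0592 = 2(1.04 − 0.983)/0.0592 = 1.926, so Q = 84.3.
With Q = [Mn²⁺]/[Sn²⁺] and the known concentrations, [Mn²⁺] in the numerator gives [Mn²⁺] = 0.14 M.

0.14 M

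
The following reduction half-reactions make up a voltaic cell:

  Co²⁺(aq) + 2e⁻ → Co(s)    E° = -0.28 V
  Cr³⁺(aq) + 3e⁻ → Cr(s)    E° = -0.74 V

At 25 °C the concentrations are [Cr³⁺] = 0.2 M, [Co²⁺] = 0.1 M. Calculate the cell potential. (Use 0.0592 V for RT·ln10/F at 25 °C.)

The Co²⁺/Co couple has the higher reduction potential and acts as the cathode, so E°_cell = -0.28 − (-0.74) = 0.46 V.
Balancing electrons gives n = 6; the reaction quotient is Q = [Cr³⁺]^2/[Co²⁺]^3 = 40.0.
At 25 °C, E = E° − (0.0592/n) log Q = 0.46 − (0.0592/6)(1.602) = 0.460 − 0.016 = 0.444 V.

0.444 V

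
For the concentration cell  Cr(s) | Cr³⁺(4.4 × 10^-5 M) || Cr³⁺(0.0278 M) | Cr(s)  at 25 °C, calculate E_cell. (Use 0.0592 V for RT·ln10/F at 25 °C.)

Both half-cells are Cr³⁺/Cr, so E°_cell = 0. The concentrated side is the cathode; the cell reaction moves Cr³⁺ from high to low concentration with n = 3.
Q = [Cr³⁺]_dilute/[Cr³⁺]_conc = 4.4 × 10^-5/0.0278 = 0.00158.
E = 0 − (0.0592/3) log Q = −(0.0592/3)(-2.801) = 0.0553 V.

0.055 V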